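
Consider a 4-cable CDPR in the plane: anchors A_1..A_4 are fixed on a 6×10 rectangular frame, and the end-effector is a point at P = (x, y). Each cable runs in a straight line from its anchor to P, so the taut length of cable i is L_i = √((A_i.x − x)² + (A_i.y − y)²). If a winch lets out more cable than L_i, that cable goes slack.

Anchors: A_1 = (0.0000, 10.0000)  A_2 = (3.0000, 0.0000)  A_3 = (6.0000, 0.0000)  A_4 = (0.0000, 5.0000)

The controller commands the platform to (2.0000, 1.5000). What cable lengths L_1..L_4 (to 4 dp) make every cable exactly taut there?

L_1 = √((0.0000−2.0000)² + (10.0000−1.5000)²) = 8.7321
L_2 = √((3.0000−2.0000)² + (0.0000−1.5000)²) = 1.8028
L_3 = √((6.0000−2.0000)² + (0.0000−1.5000)²) = 4.2720
L_4 = √((0.0000−2.0000)² + (5.0000−1.5000)²) = 4.0311

(8.7321, 1.8028, 4.2720, 4.0311)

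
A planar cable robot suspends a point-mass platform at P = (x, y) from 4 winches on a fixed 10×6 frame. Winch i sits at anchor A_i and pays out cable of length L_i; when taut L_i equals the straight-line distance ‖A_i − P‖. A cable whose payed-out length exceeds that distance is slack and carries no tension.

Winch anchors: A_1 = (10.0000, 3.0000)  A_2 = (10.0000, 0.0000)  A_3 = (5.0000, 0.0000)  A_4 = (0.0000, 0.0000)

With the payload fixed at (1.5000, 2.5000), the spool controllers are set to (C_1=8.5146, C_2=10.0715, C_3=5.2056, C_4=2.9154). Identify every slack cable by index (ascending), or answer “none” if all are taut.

2, 3

cable 1: √((8.5000)²+(0.5000)²)=8.5147, C_1=8.5146: taut
cable 2: √((8.5000)²+(-2.5000)²)=8.8600, C_2=10.0715: slack
cable 3: √((3.5000)²+(-2.5000)²)=4.3012, C_3=5.2056: slack
cable 4: √((-1.5000)²+(-2.5000)²)=2.9155, C_4=2.9154: taut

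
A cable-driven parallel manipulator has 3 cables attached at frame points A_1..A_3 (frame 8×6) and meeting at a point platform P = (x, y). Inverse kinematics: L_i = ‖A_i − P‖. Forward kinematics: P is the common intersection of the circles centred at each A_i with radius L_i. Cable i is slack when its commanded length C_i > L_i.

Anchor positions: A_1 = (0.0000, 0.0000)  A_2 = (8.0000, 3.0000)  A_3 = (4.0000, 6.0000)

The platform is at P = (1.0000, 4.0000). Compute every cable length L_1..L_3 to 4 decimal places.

L_1: Δ = A_1−P = (-1.0000, -4.0000) → ‖Δ‖ = √17.0000 = 4.1231
L_2: Δ = A_2−P = (7.0000, -1.0000) → ‖Δ‖ = √50.0000 = 7.0711
L_3: Δ = A_3−P = (3.0000, 2.0000) → ‖Δ‖ = √13.0000 = 3.6056

(4.1231, 7.0711, 3.6056)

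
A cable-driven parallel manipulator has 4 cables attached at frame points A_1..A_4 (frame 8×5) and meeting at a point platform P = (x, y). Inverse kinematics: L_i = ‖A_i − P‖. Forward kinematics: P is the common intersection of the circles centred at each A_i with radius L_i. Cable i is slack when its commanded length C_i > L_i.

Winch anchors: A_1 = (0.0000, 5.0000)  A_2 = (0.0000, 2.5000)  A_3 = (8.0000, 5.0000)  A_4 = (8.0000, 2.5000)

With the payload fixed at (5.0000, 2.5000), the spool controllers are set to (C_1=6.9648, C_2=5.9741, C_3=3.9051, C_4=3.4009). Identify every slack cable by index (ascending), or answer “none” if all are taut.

1, 2, 4

cable 1: L_1 = ‖A_1−P‖ = 5.5902;  C_1 = 6.9648 → slack
cable 2: L_2 = ‖A_2−P‖ = 5.0000;  C_2 = 5.9741 → slack
cable 3: L_3 = ‖A_3−P‖ = 3.9051;  C_3 = 3.9051 → taut
cable 4: L_4 = ‖A_4−P‖ = 3.0000;  C_4 = 3.4009 → slack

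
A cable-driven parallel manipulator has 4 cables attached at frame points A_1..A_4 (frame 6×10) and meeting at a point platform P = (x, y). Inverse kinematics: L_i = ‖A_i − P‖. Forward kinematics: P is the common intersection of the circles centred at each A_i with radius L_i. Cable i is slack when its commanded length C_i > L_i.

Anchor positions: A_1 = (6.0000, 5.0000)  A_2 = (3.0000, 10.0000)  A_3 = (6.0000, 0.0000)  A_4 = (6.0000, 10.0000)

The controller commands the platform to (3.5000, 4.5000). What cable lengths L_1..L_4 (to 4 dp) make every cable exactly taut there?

(2.5495, 5.5227, 5.1478, 6.0415)

L_1 = √((6.0000−3.5000)² + (5.0000−4.5000)²) = 2.5495
L_2 = √((3.0000−3.5000)² + (10.0000−4.5000)²) = 5.5227
L_3 = √((6.0000−3.5000)² + (0.0000−4.5000)²) = 5.1478
L_4 = √((6.0000−3.5000)² + (10.0000−4.5000)²) = 6.0415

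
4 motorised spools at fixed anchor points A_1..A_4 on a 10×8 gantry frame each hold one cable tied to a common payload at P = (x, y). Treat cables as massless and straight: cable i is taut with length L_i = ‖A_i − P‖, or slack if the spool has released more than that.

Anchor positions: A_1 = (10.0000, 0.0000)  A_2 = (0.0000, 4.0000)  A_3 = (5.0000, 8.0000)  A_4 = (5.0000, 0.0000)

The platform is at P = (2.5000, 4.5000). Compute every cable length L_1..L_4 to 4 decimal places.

cable 1: Δx=7.5000, Δy=-4.5000; L_1 = √(Δx²+Δy²) = 8.7464
cable 2: Δx=-2.5000, Δy=-0.5000; L_2 = √(Δx²+Δy²) = 2.5495
cable 3: Δx=2.5000, Δy=3.5000; L_3 = √(Δx²+Δy²) = 4.3012
cable 4: Δx=2.5000, Δy=-4.5000; L_4 = √(Δx²+Δy²) = 5.1478

(8.7464, 2.5495, 4.3012, 5.1478)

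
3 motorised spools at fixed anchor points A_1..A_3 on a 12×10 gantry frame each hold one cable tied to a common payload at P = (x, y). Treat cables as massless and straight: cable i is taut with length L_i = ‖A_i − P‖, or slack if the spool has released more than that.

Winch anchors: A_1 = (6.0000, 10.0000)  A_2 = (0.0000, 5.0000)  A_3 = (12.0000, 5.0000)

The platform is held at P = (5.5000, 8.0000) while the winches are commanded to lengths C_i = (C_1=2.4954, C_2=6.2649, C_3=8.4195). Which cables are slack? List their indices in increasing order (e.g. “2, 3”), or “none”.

i=1: geometric 2.0616 vs commanded 2.4954 ⇒ slack
i=2: geometric 6.2650 vs commanded 6.2649 ⇒ taut
i=3: geometric 7.1589 vs commanded 8.4195 ⇒ slack

1, 3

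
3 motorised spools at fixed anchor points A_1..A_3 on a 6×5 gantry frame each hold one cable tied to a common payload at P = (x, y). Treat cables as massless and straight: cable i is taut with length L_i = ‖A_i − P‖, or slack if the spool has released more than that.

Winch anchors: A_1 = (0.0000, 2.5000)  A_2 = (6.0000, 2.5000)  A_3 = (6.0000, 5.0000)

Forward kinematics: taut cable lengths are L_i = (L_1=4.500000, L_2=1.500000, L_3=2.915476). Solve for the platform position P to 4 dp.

(4.5000, 2.5000)

each cable: (A_i−P)·(A_i−P) = L_i²; let q_i = ‖A_i‖²−L_i²
q_1 = 0.0000+6.2500−20.2500 = -14.0000
row 1: -12.0000x + 0.0000y = -54.0000  (q_2=40.0000)
row 2: -12.0000x − 5.0000y = -66.5000  (q_3=52.5000)
Cramer on rows 1–2 → x = 4.5000, y = 2.5000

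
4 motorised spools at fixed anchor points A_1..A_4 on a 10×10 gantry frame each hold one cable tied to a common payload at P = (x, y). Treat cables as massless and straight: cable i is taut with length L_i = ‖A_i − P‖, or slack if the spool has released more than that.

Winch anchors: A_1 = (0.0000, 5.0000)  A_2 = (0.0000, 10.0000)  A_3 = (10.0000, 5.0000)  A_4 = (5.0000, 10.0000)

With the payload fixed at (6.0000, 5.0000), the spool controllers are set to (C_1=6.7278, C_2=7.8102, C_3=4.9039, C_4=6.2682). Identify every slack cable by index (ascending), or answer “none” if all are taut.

cable 1: L_1 = ‖A_1−P‖ = 6.0000;  C_1 = 6.7278 → slack
cable 2: L_2 = ‖A_2−P‖ = 7.8102;  C_2 = 7.8102 → taut
cable 3: L_3 = ‖A_3−P‖ = 4.0000;  C_3 = 4.9039 → slack
cable 4: L_4 = ‖A_4−P‖ = 5.0990;  C_4 = 6.2682 → slack

1, 3, 4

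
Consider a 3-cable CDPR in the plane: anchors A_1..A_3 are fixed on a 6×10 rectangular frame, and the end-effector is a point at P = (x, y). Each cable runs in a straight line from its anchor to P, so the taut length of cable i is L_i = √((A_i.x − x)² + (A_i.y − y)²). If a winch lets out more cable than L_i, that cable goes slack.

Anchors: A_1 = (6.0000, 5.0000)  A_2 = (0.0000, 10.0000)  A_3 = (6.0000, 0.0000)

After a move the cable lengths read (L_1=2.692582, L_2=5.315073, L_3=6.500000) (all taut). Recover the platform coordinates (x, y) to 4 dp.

each cable: (A_i−P)·(A_i−P) = L_i²; let c_i = ‖A_i‖²−L_i²
c_1 = 36.0000+25.0000−7.2500 = 53.7500
row 1: 12.0000x − 10.0000y = -18.0000  (c_2=71.7500)
row 2: 0.0000x + 10.0000y = 60.0000  (c_3=-6.2500)
Cramer on rows 1–2 → x = 3.5000, y = 6.0000

(3.5000, 6.0000)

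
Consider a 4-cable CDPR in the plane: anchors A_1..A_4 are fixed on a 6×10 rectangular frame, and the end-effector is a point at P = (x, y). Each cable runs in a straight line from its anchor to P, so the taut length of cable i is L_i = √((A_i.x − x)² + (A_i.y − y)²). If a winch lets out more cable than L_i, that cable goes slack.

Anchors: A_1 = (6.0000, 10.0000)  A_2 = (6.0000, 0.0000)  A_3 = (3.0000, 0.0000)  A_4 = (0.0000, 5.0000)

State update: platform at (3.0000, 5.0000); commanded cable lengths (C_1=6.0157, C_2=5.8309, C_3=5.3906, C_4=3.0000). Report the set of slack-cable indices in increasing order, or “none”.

cable 1: √((3.0000)²+(5.0000)²)=5.8310, C_1=6.0157: slack
cable 2: √((3.0000)²+(-5.0000)²)=5.8310, C_2=5.8309: taut
cable 3: √((0.0000)²+(-5.0000)²)=5.0000, C_3=5.3906: slack
cable 4: √((-3.0000)²+(0.0000)²)=3.0000, C_4=3.0000: taut

1, 3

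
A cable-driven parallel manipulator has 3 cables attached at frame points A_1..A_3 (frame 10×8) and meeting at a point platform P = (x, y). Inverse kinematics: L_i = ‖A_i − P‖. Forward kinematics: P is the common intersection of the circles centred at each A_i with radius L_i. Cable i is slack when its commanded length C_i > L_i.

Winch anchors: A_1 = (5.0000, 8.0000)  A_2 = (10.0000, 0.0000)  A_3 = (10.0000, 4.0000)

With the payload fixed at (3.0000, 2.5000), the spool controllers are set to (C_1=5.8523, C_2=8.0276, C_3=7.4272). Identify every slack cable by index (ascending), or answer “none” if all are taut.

2, 3

i=1: geometric 5.8523 vs commanded 5.8523 ⇒ taut
i=2: geometric 7.4330 vs commanded 8.0276 ⇒ slack
i=3: geometric 7.1589 vs commanded 7.4272 ⇒ slack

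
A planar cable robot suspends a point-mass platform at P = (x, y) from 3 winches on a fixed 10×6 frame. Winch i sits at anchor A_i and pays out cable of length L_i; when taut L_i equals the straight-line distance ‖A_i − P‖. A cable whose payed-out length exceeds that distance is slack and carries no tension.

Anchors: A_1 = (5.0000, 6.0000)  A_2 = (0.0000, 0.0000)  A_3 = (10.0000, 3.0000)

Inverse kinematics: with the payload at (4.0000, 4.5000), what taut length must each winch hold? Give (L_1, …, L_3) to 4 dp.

(1.8028, 6.0208, 6.1847)

L_1: Δ = A_1−P = (1.0000, 1.5000) → ‖Δ‖ = √3.2500 = 1.8028
L_2: Δ = A_2−P = (-4.0000, -4.5000) → ‖Δ‖ = √36.2500 = 6.0208
L_3: Δ = A_3−P = (6.0000, -1.5000) → ‖Δ‖ = √38.2500 = 6.1847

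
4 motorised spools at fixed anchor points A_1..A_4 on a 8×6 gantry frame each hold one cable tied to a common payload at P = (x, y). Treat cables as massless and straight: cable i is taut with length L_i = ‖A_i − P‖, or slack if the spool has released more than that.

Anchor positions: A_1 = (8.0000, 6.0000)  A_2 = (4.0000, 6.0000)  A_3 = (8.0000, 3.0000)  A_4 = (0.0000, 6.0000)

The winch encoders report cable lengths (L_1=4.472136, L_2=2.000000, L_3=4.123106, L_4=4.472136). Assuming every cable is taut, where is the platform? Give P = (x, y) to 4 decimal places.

(4.0000, 4.0000)

each cable: (A_i−P)·(A_i−P) = L_i²; let k_i = ‖A_i‖²−L_i²
k_1 = 64.0000+36.0000−20.0000 = 80.0000
row 1: 8.0000x + 0.0000y = 32.0000  (k_2=48.0000)
row 2: 0.0000x + 6.0000y = 24.0000  (k_3=56.0000)
row 3: 16.0000x + 0.0000y = 64.0000  (k_4=16.0000)
Cramer on rows 1–2 → x = 4.0000, y = 4.0000
check cable 4: ‖A_4−P‖² = 20.0000 ≈ L_4² = 20.0000 ✓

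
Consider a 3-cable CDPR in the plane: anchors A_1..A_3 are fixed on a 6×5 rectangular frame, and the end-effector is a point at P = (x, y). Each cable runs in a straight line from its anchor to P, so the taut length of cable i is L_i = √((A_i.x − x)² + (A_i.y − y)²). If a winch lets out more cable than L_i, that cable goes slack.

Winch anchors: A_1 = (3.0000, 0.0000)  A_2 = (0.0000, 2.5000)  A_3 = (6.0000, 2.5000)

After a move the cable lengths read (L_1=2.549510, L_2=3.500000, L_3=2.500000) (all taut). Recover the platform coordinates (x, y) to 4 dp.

expand ‖A_i−P‖²=L_i² and subtract eq 1 (q_i ≔ ‖A_i‖²−L_i²)
q_1 = 9.0000+0.0000−6.5000 = 2.5000
eq1−eq2 → [6.0000  -5.0000]·P = 8.5000
eq1−eq3 → [-6.0000  -5.0000]·P = -33.5000
2×2 solve → P = (3.5000, 2.5000)

(3.5000, 2.5000)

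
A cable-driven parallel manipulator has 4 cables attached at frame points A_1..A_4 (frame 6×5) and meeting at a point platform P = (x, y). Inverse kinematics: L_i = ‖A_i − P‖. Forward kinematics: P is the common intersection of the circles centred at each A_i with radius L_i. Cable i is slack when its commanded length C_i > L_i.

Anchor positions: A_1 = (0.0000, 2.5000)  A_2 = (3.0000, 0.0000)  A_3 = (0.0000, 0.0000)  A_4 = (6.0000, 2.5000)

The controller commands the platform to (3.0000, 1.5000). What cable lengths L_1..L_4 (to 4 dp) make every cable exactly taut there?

(3.1623, 1.5000, 3.3541, 3.1623)

L_1 = √((0.0000−3.0000)² + (2.5000−1.5000)²) = 3.1623
L_2 = √((3.0000−3.0000)² + (0.0000−1.5000)²) = 1.5000
L_3 = √((0.0000−3.0000)² + (0.0000−1.5000)²) = 3.3541
L_4 = √((6.0000−3.0000)² + (2.5000−1.5000)²) = 3.1623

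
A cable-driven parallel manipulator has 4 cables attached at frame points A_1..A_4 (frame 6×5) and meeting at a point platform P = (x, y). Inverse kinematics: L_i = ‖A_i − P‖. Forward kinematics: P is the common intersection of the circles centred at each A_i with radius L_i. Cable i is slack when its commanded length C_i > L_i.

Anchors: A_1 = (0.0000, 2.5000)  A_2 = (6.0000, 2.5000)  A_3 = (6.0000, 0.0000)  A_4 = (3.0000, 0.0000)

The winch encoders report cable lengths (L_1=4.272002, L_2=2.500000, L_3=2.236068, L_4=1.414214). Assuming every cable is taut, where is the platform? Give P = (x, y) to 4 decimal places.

each cable: (A_i−P)·(A_i−P) = L_i²; let q_i = ‖A_i‖²−L_i²
q_1 = 0.0000+6.2500−18.2500 = -12.0000
row 1: -12.0000x + 0.0000y = -48.0000  (q_2=36.0000)
row 2: -12.0000x + 5.0000y = -43.0000  (q_3=31.0000)
row 3: -6.0000x + 5.0000y = -19.0000  (q_4=7.0000)
Cramer on rows 1–2 → x = 4.0000, y = 1.0000
check cable 4: ‖A_4−P‖² = 2.0000 ≈ L_4² = 2.0000 ✓

(4.0000, 1.0000)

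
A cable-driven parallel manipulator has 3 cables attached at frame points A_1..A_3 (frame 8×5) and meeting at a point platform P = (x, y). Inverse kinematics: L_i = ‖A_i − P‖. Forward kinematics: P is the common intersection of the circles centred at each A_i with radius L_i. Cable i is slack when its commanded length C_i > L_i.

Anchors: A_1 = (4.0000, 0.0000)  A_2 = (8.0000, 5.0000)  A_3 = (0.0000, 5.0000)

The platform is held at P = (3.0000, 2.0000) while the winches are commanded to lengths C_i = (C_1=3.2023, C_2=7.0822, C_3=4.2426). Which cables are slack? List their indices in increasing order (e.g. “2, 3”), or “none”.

cable 1: L_1 = ‖A_1−P‖ = 2.2361;  C_1 = 3.2023 → slack
cable 2: L_2 = ‖A_2−P‖ = 5.8310;  C_2 = 7.0822 → slack
cable 3: L_3 = ‖A_3−P‖ = 4.2426;  C_3 = 4.2426 → taut

1, 2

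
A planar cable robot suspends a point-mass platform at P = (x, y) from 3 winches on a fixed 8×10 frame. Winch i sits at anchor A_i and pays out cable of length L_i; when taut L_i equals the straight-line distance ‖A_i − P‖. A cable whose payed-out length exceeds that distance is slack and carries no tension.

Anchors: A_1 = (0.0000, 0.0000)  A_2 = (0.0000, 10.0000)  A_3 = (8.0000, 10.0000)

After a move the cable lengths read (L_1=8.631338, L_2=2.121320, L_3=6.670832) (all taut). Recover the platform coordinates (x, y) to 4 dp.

(1.5000, 8.5000)

circle eqns → linear via eq_j − eq_1; set k_j = A_j·A_j − L_j²
k_1 = 0.0000+0.0000−74.5000 = -74.5000
0.0000·x − 20.0000·y = k_1−k_2 = -170.0000
-16.0000·x − 20.0000·y = k_1−k_3 = -194.0000
solve first two rows → x=1.5000, y=8.5000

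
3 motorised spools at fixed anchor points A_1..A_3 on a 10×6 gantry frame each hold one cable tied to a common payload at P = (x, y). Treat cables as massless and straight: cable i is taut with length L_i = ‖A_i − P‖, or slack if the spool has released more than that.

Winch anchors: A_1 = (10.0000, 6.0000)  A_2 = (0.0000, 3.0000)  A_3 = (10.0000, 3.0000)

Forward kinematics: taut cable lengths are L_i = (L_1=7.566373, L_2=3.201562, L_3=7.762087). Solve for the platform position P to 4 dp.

(2.5000, 5.0000)

each cable: (A_i−P)·(A_i−P) = L_i²; let c_i = ‖A_i‖²−L_i²
c_1 = 100.0000+36.0000−57.2500 = 78.7500
row 1: 20.0000x + 6.0000y = 80.0000  (c_2=-1.2500)
row 2: 0.0000x + 6.0000y = 30.0000  (c_3=48.7500)
Cramer on rows 1–2 → x = 2.5000, y = 5.0000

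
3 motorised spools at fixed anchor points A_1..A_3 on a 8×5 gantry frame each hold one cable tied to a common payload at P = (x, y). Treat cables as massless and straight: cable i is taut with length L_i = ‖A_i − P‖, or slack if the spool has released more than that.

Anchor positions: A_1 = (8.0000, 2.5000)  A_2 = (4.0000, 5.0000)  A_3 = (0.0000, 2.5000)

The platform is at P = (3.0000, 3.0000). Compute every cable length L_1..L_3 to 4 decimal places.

L_1: Δ = A_1−P = (5.0000, -0.5000) → ‖Δ‖ = √25.2500 = 5.0249
L_2: Δ = A_2−P = (1.0000, 2.0000) → ‖Δ‖ = √5.0000 = 2.2361
L_3: Δ = A_3−P = (-3.0000, -0.5000) → ‖Δ‖ = √9.2500 = 3.0414

(5.0249, 2.2361, 3.0414)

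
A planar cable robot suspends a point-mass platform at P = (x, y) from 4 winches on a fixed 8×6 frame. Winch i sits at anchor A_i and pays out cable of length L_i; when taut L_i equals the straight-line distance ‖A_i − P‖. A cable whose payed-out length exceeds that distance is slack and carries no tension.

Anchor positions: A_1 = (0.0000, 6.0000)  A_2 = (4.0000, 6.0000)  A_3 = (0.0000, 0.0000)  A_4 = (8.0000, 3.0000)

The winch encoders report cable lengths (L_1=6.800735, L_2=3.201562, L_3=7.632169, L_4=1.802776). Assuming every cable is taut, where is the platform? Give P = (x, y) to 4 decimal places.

(6.5000, 4.0000)

each cable: (A_i−P)·(A_i−P) = L_i²; let q_i = ‖A_i‖²−L_i²
q_1 = 0.0000+36.0000−46.2500 = -10.2500
row 1: -8.0000x + 0.0000y = -52.0000  (q_2=41.7500)
row 2: 0.0000x + 12.0000y = 48.0000  (q_3=-58.2500)
row 3: -16.0000x + 6.0000y = -80.0000  (q_4=69.7500)
Cramer on rows 1–2 → x = 6.5000, y = 4.0000
check cable 4: ‖A_4−P‖² = 3.2500 ≈ L_4² = 3.2500 ✓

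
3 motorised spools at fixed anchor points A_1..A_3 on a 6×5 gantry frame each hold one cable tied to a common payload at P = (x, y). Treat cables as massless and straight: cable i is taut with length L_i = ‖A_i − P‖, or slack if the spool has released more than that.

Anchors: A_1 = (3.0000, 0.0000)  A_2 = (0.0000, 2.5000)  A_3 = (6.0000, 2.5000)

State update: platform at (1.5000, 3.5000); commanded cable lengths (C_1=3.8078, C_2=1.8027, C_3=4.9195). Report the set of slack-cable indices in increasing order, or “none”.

cable 1: L_1 = ‖A_1−P‖ = 3.8079;  C_1 = 3.8078 → taut
cable 2: L_2 = ‖A_2−P‖ = 1.8028;  C_2 = 1.8027 → taut
cable 3: L_3 = ‖A_3−P‖ = 4.6098;  C_3 = 4.9195 → slack

3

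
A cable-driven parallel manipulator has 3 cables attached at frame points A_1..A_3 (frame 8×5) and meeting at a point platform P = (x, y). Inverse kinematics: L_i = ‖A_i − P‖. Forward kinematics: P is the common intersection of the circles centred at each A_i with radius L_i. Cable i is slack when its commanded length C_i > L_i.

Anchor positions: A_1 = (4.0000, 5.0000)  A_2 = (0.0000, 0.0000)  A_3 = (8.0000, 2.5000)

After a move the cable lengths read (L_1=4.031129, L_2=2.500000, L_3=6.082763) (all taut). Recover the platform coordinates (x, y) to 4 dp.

circle eqns → linear via eq_j − eq_1; set c_j = A_j·A_j − L_j²
c_1 = 16.0000+25.0000−16.2500 = 24.7500
8.0000·x + 10.0000·y = c_1−c_2 = 31.0000
-8.0000·x + 5.0000·y = c_1−c_3 = -8.5000
solve first two rows → x=2.0000, y=1.5000

(2.0000, 1.5000)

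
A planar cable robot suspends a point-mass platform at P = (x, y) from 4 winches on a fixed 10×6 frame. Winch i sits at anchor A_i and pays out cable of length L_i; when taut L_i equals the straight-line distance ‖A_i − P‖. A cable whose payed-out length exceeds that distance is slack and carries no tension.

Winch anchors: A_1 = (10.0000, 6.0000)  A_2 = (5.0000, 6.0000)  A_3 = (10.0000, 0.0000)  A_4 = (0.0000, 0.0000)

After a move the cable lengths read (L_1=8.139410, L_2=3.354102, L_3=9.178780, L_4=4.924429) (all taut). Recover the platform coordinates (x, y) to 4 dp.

expand ‖A_i−P‖²=L_i² and subtract eq 1 (q_i ≔ ‖A_i‖²−L_i²)
q_1 = 100.0000+36.0000−66.2500 = 69.7500
eq1−eq2 → [10.0000  0.0000]·P = 20.0000
eq1−eq3 → [0.0000  12.0000]·P = 54.0000
eq1−eq4 → [20.0000  12.0000]·P = 94.0000
2×2 solve → P = (2.0000, 4.5000)
check cable 4: ‖A_4−P‖² = 24.2500 ≈ L_4² = 24.2500 ✓

(2.0000, 4.5000)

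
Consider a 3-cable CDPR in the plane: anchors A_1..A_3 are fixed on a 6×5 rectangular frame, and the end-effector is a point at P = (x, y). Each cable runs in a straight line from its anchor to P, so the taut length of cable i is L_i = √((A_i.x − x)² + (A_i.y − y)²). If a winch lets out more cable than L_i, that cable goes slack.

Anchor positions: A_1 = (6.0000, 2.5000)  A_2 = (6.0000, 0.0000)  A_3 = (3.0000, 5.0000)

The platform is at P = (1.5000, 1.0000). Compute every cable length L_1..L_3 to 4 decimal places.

(4.7434, 4.6098, 4.2720)

L_1: Δ = A_1−P = (4.5000, 1.5000) → ‖Δ‖ = √22.5000 = 4.7434
L_2: Δ = A_2−P = (4.5000, -1.0000) → ‖Δ‖ = √21.2500 = 4.6098
L_3: Δ = A_3−P = (1.5000, 4.0000) → ‖Δ‖ = √18.2500 = 4.2720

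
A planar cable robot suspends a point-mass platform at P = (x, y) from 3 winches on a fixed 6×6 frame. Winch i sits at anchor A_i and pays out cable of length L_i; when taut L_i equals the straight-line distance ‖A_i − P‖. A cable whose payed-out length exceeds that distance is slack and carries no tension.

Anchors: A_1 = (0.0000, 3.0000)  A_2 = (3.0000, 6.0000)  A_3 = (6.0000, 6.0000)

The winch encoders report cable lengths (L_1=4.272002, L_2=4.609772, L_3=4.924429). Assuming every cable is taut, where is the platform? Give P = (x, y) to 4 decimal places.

(4.0000, 1.5000)

each cable: (A_i−P)·(A_i−P) = L_i²; let q_i = ‖A_i‖²−L_i²
q_1 = 0.0000+9.0000−18.2500 = -9.2500
row 1: -6.0000x − 6.0000y = -33.0000  (q_2=23.7500)
row 2: -12.0000x − 6.0000y = -57.0000  (q_3=47.7500)
Cramer on rows 1–2 → x = 4.0000, y = 1.5000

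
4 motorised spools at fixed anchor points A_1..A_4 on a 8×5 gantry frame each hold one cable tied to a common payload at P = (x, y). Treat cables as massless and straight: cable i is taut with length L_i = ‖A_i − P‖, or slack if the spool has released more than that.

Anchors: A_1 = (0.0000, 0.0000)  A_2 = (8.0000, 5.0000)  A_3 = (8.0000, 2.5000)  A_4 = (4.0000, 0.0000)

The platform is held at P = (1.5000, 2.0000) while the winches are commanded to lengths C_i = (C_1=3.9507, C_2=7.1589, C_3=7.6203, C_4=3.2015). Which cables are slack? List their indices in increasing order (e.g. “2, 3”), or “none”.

1, 3

cable 1: √((-1.5000)²+(-2.0000)²)=2.5000, C_1=3.9507: slack
cable 2: √((6.5000)²+(3.0000)²)=7.1589, C_2=7.1589: taut
cable 3: √((6.5000)²+(0.5000)²)=6.5192, C_3=7.6203: slack
cable 4: √((2.5000)²+(-2.0000)²)=3.2016, C_4=3.2015: taut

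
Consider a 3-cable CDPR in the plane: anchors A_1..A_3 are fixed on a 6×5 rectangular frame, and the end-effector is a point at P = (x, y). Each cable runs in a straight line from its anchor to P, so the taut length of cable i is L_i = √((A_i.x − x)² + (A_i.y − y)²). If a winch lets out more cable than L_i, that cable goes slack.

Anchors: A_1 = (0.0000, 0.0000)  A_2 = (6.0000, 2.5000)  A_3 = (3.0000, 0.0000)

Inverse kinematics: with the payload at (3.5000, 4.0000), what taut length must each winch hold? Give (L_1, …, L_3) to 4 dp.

(5.3151, 2.9155, 4.0311)

L_1: Δ = A_1−P = (-3.5000, -4.0000) → ‖Δ‖ = √28.2500 = 5.3151
L_2: Δ = A_2−P = (2.5000, -1.5000) → ‖Δ‖ = √8.5000 = 2.9155
L_3: Δ = A_3−P = (-0.5000, -4.0000) → ‖Δ‖ = √16.2500 = 4.0311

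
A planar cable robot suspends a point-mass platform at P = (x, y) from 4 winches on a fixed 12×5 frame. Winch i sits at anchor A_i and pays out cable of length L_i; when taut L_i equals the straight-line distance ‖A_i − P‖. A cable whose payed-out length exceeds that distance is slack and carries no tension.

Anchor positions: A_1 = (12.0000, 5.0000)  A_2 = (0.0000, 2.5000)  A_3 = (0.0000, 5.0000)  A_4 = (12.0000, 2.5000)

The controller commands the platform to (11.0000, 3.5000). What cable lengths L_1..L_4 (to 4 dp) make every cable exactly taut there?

(1.8028, 11.0454, 11.1018, 1.4142)

cable 1: Δx=1.0000, Δy=1.5000; L_1 = √(Δx²+Δy²) = 1.8028
cable 2: Δx=-11.0000, Δy=-1.0000; L_2 = √(Δx²+Δy²) = 11.0454
cable 3: Δx=-11.0000, Δy=1.5000; L_3 = √(Δx²+Δy²) = 11.1018
cable 4: Δx=1.0000, Δy=-1.0000; L_4 = √(Δx²+Δy²) = 1.4142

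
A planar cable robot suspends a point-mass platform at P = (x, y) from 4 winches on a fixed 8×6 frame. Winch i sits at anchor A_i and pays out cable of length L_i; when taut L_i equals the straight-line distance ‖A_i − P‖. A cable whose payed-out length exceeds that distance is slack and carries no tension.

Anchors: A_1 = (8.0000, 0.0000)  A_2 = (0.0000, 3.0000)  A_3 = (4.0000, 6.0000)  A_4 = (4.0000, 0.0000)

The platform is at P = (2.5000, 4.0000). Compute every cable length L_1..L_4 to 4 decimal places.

L_1 = √((8.0000−2.5000)² + (0.0000−4.0000)²) = 6.8007
L_2 = √((0.0000−2.5000)² + (3.0000−4.0000)²) = 2.6926
L_3 = √((4.0000−2.5000)² + (6.0000−4.0000)²) = 2.5000
L_4 = √((4.0000−2.5000)² + (0.0000−4.0000)²) = 4.2720

(6.8007, 2.6926, 2.5000, 4.2720)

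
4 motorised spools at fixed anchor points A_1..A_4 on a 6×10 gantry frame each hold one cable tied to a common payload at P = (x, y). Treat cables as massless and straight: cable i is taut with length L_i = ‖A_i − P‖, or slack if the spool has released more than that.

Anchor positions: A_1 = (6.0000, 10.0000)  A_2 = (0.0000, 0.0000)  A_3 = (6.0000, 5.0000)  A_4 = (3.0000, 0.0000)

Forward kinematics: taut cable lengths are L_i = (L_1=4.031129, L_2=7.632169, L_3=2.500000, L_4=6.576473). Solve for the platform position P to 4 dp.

(4.0000, 6.5000)

circle eqns → linear via eq_j − eq_1; set c_j = A_j·A_j − L_j²
c_1 = 36.0000+100.0000−16.2500 = 119.7500
12.0000·x + 20.0000·y = c_1−c_2 = 178.0000
0.0000·x + 10.0000·y = c_1−c_3 = 65.0000
6.0000·x + 20.0000·y = c_1−c_4 = 154.0000
solve first two rows → x=4.0000, y=6.5000
check cable 4: ‖A_4−P‖² = 43.2500 ≈ L_4² = 43.2500 ✓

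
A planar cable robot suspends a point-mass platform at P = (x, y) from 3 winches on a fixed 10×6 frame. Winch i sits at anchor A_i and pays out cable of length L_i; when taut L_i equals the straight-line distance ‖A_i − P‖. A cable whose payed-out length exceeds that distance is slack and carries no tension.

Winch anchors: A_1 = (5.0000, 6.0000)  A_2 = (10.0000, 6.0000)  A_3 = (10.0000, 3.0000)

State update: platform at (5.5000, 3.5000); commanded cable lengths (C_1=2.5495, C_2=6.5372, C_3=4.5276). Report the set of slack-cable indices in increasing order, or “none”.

cable 1: √((-0.5000)²+(2.5000)²)=2.5495, C_1=2.5495: taut
cable 2: √((4.5000)²+(2.5000)²)=5.1478, C_2=6.5372: slack
cable 3: √((4.5000)²+(-0.5000)²)=4.5277, C_3=4.5276: taut

2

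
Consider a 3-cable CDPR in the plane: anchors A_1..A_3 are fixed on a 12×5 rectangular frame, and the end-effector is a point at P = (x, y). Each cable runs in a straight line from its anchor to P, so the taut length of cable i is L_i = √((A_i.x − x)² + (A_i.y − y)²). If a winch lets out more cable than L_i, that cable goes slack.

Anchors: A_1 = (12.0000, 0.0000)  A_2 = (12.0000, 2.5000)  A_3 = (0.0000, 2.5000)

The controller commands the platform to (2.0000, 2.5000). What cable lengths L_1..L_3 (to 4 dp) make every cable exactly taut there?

L_1: Δ = A_1−P = (10.0000, -2.5000) → ‖Δ‖ = √106.2500 = 10.3078
L_2: Δ = A_2−P = (10.0000, 0.0000) → ‖Δ‖ = √100.0000 = 10.0000
L_3: Δ = A_3−P = (-2.0000, 0.0000) → ‖Δ‖ = √4.0000 = 2.0000

(10.3078, 10.0000, 2.0000)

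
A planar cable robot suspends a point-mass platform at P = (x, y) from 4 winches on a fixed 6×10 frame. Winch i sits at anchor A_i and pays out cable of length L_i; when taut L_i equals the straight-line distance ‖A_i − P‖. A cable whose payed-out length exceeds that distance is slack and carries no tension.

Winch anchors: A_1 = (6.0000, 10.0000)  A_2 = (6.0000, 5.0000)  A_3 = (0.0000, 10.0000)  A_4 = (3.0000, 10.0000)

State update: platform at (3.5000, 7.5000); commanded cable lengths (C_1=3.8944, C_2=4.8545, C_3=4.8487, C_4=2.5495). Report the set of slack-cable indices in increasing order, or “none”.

1, 2, 3

cable 1: L_1 = ‖A_1−P‖ = 3.5355;  C_1 = 3.8944 → slack
cable 2: L_2 = ‖A_2−P‖ = 3.5355;  C_2 = 4.8545 → slack
cable 3: L_3 = ‖A_3−P‖ = 4.3012;  C_3 = 4.8487 → slack
cable 4: L_4 = ‖A_4−P‖ = 2.5495;  C_4 = 2.5495 → taut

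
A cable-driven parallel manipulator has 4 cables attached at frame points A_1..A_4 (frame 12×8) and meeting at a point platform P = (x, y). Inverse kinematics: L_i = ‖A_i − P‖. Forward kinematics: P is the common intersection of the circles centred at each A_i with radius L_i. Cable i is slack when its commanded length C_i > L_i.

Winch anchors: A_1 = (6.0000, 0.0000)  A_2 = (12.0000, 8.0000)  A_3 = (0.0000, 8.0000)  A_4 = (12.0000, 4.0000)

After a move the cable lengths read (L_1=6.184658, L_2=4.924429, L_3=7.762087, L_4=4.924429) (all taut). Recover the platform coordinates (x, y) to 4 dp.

(7.5000, 6.0000)

circle eqns → linear via eq_j − eq_1; set k_j = A_j·A_j − L_j²
k_1 = 36.0000+0.0000−38.2500 = -2.2500
-12.0000·x − 16.0000·y = k_1−k_2 = -186.0000
12.0000·x − 16.0000·y = k_1−k_3 = -6.0000
-12.0000·x − 8.0000·y = k_1−k_4 = -138.0000
solve first two rows → x=7.5000, y=6.0000
check cable 4: ‖A_4−P‖² = 24.2500 ≈ L_4² = 24.2500 ✓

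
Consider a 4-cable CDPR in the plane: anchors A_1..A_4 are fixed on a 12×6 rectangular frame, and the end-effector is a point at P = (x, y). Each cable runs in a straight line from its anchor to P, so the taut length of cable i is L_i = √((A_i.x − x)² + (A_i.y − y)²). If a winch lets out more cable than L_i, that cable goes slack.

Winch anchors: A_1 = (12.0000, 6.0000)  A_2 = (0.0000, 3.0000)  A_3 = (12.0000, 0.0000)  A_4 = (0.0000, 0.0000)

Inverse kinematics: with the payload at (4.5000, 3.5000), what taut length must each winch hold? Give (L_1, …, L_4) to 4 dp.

L_1: Δ = A_1−P = (7.5000, 2.5000) → ‖Δ‖ = √62.5000 = 7.9057
L_2: Δ = A_2−P = (-4.5000, -0.5000) → ‖Δ‖ = √20.5000 = 4.5277
L_3: Δ = A_3−P = (7.5000, -3.5000) → ‖Δ‖ = √68.5000 = 8.2765
L_4: Δ = A_4−P = (-4.5000, -3.5000) → ‖Δ‖ = √32.5000 = 5.7009

(7.9057, 4.5277, 8.2765, 5.7009)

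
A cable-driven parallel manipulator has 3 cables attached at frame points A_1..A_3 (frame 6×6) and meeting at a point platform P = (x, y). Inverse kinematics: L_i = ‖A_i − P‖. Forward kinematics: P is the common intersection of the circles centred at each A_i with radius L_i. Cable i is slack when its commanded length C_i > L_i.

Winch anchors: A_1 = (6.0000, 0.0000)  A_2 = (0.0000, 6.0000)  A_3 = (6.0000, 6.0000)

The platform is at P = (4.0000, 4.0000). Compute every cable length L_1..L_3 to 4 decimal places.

cable 1: Δx=2.0000, Δy=-4.0000; L_1 = √(Δx²+Δy²) = 4.4721
cable 2: Δx=-4.0000, Δy=2.0000; L_2 = √(Δx²+Δy²) = 4.4721
cable 3: Δx=2.0000, Δy=2.0000; L_3 = √(Δx²+Δy²) = 2.8284

(4.4721, 4.4721, 2.8284)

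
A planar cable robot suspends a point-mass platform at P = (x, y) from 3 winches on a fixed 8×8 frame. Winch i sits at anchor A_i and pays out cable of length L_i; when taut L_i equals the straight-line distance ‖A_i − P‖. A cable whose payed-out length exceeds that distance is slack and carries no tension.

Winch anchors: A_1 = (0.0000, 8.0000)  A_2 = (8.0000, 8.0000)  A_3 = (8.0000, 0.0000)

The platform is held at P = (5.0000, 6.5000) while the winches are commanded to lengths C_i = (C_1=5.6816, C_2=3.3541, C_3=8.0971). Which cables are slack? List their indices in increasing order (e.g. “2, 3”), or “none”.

1, 3

cable 1: √((-5.0000)²+(1.5000)²)=5.2202, C_1=5.6816: slack
cable 2: √((3.0000)²+(1.5000)²)=3.3541, C_2=3.3541: taut
cable 3: √((3.0000)²+(-6.5000)²)=7.1589, C_3=8.0971: slack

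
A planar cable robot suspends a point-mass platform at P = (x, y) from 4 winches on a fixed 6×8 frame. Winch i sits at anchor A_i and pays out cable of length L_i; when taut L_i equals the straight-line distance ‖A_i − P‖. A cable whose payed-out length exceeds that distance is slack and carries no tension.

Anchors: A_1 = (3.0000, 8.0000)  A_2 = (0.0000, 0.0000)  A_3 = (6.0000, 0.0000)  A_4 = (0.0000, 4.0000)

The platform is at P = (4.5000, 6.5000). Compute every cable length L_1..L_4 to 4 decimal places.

L_1: Δ = A_1−P = (-1.5000, 1.5000) → ‖Δ‖ = √4.5000 = 2.1213
L_2: Δ = A_2−P = (-4.5000, -6.5000) → ‖Δ‖ = √62.5000 = 7.9057
L_3: Δ = A_3−P = (1.5000, -6.5000) → ‖Δ‖ = √44.5000 = 6.6708
L_4: Δ = A_4−P = (-4.5000, -2.5000) → ‖Δ‖ = √26.5000 = 5.1478

(2.1213, 7.9057, 6.6708, 5.1478)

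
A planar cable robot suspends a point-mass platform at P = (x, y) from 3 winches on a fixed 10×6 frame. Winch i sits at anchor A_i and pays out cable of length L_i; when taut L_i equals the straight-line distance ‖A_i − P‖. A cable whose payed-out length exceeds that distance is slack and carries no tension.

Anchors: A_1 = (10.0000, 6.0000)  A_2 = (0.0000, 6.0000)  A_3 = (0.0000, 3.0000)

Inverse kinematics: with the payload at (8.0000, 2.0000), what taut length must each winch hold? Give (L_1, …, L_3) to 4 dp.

(4.4721, 8.9443, 8.0623)

L_1 = √((10.0000−8.0000)² + (6.0000−2.0000)²) = 4.4721
L_2 = √((0.0000−8.0000)² + (6.0000−2.0000)²) = 8.9443
L_3 = √((0.0000−8.0000)² + (3.0000−2.0000)²) = 8.0623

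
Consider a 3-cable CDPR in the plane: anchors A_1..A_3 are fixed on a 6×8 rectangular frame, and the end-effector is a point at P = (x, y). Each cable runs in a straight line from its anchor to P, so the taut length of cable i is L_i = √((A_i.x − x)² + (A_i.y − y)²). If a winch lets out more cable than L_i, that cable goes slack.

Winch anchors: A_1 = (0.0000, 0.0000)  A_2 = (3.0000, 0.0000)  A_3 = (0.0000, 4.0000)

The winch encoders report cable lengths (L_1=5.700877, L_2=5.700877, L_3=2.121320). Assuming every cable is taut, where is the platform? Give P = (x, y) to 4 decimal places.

expand ‖A_i−P‖²=L_i² and subtract eq 1 (c_i ≔ ‖A_i‖²−L_i²)
c_1 = 0.0000+0.0000−32.5000 = -32.5000
eq1−eq2 → [-6.0000  0.0000]·P = -9.0000
eq1−eq3 → [0.0000  -8.0000]·P = -44.0000
2×2 solve → P = (1.5000, 5.5000)

(1.5000, 5.5000)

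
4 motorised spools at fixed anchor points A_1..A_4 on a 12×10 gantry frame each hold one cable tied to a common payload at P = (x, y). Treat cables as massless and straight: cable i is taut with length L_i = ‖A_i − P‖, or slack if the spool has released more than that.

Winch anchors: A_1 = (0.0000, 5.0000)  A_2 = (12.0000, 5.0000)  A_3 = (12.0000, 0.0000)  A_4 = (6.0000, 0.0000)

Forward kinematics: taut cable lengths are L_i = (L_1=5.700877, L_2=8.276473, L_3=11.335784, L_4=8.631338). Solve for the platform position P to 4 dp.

expand ‖A_i−P‖²=L_i² and subtract eq 1 (c_i ≔ ‖A_i‖²−L_i²)
c_1 = 0.0000+25.0000−32.5000 = -7.5000
eq1−eq2 → [-24.0000  0.0000]·P = -108.0000
eq1−eq3 → [-24.0000  10.0000]·P = -23.0000
eq1−eq4 → [-12.0000  10.0000]·P = 31.0000
2×2 solve → P = (4.5000, 8.5000)
check cable 4: ‖A_4−P‖² = 74.5000 ≈ L_4² = 74.5000 ✓

(4.5000, 8.5000)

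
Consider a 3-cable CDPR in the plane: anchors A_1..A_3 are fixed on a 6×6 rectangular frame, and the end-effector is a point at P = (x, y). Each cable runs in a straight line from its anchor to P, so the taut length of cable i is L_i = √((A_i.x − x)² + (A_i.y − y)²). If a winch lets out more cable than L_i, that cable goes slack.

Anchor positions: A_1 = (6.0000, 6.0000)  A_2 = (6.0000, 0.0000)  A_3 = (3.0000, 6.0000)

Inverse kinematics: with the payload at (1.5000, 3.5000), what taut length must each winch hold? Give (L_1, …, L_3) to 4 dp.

(5.1478, 5.7009, 2.9155)

L_1 = √((6.0000−1.5000)² + (6.0000−3.5000)²) = 5.1478
L_2 = √((6.0000−1.5000)² + (0.0000−3.5000)²) = 5.7009
L_3 = √((3.0000−1.5000)² + (6.0000−3.5000)²) = 2.9155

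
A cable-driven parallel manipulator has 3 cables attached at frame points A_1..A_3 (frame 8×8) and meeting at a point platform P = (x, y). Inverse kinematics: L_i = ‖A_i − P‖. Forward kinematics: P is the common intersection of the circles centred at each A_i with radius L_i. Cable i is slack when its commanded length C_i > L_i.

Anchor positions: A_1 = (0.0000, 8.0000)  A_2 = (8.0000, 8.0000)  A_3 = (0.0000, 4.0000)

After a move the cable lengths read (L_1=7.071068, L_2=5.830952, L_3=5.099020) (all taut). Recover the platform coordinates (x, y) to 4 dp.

circle eqns → linear via eq_j − eq_1; set k_j = A_j·A_j − L_j²
k_1 = 0.0000+64.0000−50.0000 = 14.0000
-16.0000·x + 0.0000·y = k_1−k_2 = -80.0000
0.0000·x + 8.0000·y = k_1−k_3 = 24.0000
solve first two rows → x=5.0000, y=3.0000

(5.0000, 3.0000)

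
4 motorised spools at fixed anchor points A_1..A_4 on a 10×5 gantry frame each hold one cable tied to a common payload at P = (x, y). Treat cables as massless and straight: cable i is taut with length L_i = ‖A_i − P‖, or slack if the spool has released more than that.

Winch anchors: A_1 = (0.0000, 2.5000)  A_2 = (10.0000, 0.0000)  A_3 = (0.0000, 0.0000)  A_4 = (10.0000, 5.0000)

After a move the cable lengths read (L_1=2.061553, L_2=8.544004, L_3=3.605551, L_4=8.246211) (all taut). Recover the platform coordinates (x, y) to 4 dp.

(2.0000, 3.0000)

expand ‖A_i−P‖²=L_i² and subtract eq 1 (c_i ≔ ‖A_i‖²−L_i²)
c_1 = 0.0000+6.2500−4.2500 = 2.0000
eq1−eq2 → [-20.0000  5.0000]·P = -25.0000
eq1−eq3 → [0.0000  5.0000]·P = 15.0000
eq1−eq4 → [-20.0000  -5.0000]·P = -55.0000
2×2 solve → P = (2.0000, 3.0000)
check cable 4: ‖A_4−P‖² = 68.0000 ≈ L_4² = 68.0000 ✓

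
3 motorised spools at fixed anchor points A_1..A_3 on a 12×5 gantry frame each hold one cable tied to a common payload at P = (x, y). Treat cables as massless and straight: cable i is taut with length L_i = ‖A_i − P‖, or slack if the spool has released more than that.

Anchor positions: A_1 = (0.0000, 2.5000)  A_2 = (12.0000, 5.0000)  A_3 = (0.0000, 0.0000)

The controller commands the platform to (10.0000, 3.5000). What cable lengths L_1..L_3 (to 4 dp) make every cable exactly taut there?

L_1: Δ = A_1−P = (-10.0000, -1.0000) → ‖Δ‖ = √101.0000 = 10.0499
L_2: Δ = A_2−P = (2.0000, 1.5000) → ‖Δ‖ = √6.2500 = 2.5000
L_3: Δ = A_3−P = (-10.0000, -3.5000) → ‖Δ‖ = √112.2500 = 10.5948

(10.0499, 2.5000, 10.5948)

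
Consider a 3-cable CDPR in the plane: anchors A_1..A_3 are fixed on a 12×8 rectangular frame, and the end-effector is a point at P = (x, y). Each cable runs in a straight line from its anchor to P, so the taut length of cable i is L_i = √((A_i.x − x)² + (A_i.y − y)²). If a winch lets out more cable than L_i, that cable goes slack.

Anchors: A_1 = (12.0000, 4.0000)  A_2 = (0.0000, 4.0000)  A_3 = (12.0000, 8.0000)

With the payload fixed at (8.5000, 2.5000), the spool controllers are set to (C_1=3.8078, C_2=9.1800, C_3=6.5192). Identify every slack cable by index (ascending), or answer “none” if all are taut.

i=1: geometric 3.8079 vs commanded 3.8078 ⇒ taut
i=2: geometric 8.6313 vs commanded 9.1800 ⇒ slack
i=3: geometric 6.5192 vs commanded 6.5192 ⇒ taut

2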